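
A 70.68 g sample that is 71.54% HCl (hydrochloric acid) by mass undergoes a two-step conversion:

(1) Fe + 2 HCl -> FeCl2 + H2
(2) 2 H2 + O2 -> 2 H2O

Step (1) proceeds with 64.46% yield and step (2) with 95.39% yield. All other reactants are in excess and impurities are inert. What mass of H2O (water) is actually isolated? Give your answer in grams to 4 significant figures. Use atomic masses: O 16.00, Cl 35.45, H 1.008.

Pure HCl = 70.68 × 0.7154 = 50.564 g.
M(HCl) = 1.008 + 35.45 = 36.458 g/mol.
M(H2O) = 2(1.008) + 16.00 = 18.016 g/mol.
n(HCl) = 50.564 / 36.458 = 1.3869 mol.
Step 1 (HCl:H2 = 2:1): theoretical n(H2) = 0.69346 mol; at 64.46% yield, n(H2) = 0.44701 mol.
Step 2 (H2:H2O = 2:2): theoretical n(H2O) = 0.44701 mol, so theoretical mass = 0.44701 × 18.016 = 8.0533 g.
At 95.39% yield, actual mass of H2O = 8.0533 × 0.9539 = 7.6820 g.

7.682 g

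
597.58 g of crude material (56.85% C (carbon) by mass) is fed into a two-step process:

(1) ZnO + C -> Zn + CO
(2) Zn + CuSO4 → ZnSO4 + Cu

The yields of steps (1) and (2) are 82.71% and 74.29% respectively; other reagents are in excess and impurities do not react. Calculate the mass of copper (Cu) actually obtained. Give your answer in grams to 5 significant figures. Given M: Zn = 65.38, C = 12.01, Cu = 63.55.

1104.6 g

Pure C = 597.58 × 0.5685 = 339.724 g.
n(C) = 339.724 / 12.01 = 28.2868 mol.
Step 1 (C:Zn = 1:1): theoretical n(Zn) = 28.2868 mol; at 82.71% yield, n(Zn) = 23.3960 mol.
Step 2 (Zn:Cu = 1:1): theoretical n(Cu) = 23.3960 mol, so theoretical mass = 23.3960 × 63.55 = 1486.82 g.
At 74.29% yield, actual mass of Cu = 1486.82 × 0.7429 = 1104.56 g.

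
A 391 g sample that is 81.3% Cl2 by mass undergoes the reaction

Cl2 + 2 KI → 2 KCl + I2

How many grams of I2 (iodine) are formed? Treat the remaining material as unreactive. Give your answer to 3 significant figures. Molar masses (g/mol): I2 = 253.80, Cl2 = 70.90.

1140 g

Mass of pure Cl2 = 391 g × 0.813 = 317.9 g.
n(Cl2) = 317.9 g / 70.90 g/mol = 4.484 mol.
From the equation the Cl2:I2 mole ratio is 1:1, so n(I2) = 4.484 × 1/1 = 4.484 mol.
Mass of I2 = 4.484 mol × 253.80 g/mol = 1138 g.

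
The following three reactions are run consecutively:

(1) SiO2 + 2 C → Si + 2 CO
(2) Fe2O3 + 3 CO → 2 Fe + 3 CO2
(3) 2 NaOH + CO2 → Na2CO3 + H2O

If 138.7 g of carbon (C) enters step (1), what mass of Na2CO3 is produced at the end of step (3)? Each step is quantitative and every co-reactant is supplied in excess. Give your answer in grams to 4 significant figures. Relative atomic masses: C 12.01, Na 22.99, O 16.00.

M(C) = 12.01 g/mol.
M(Na2CO3) = 2(22.99) + 12.01 + 3(16.00) = 105.99 g/mol.
n(C) = 138.7 / 12.01 = 11.549 mol.
Reaction (1): C→CO ratio 2:2 ⇒ n(CO) = 11.549 mol.
Reaction (2): CO→CO2 ratio 3:3 ⇒ n(CO2) = 11.549 mol.
Reaction (3): CO2→Na2CO3 ratio 1:1 ⇒ n(Na2CO3) = 11.549 mol.
Mass of Na2CO3 = 11.549 × 105.99 = 1224.0 g.

1224 g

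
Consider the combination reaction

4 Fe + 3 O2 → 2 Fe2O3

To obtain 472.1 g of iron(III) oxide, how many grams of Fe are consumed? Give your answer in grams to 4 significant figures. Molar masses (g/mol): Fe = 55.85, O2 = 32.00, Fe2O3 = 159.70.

330.2 g

n(Fe2O3) = 472.10 g / 159.70 g/mol = 2.9562 mol.
From the equation the Fe2O3:Fe mole ratio is 2:4, so n(Fe) = 2.9562 × 4/2 = 5.9123 mol.
Mass of Fe = 5.9123 mol × 55.85 g/mol = 330.20 g.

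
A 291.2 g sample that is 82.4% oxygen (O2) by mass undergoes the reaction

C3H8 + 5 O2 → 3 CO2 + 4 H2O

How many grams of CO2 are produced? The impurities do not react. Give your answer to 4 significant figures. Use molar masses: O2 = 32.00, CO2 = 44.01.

198.0 g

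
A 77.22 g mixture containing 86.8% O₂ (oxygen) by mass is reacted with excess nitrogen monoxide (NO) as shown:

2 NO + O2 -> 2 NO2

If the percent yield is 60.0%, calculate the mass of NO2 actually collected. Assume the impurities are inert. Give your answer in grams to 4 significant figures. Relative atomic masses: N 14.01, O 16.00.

Pure O2 available = 77.22 g × 0.868 = 67.027 g.
M(O2) = 2(16.00) = 32.00 g/mol.
M(NO2) = 14.01 + 2(16.00) = 46.01 g/mol.
n(O2) = 67.027 g / 32.00 g/mol = 2.0946 mol.
From the equation the O2:NO2 mole ratio is 1:2, so n(NO2) = 2.0946 × 2/1 = 4.1892 mol.
Mass of NO2 = 4.1892 mol × 46.01 g/mol = 192.74 g.
Actual mass collected = 192.74 g × 0.600 = 115.65 g.

115.6 g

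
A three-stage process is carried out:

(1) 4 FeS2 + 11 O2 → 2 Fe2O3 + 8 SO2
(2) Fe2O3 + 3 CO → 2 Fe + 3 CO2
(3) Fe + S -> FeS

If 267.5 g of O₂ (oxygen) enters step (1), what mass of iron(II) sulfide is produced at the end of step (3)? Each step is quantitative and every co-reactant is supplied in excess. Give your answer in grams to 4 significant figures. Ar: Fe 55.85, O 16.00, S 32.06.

267.2 g

M(O2) = 2(16.00) = 32.00 g/mol.
M(FeS) = 55.85 + 32.06 = 87.91 g/mol.
n(O2) = 267.5 / 32.00 = 8.3594 mol.
Reaction (1): O2→Fe2O3 ratio 11:2 ⇒ n(Fe2O3) = 1.5199 mol.
Reaction (2): Fe2O3→Fe ratio 1:2 ⇒ n(Fe) = 3.0398 mol.
Reaction (3): Fe→FeS ratio 1:1 ⇒ n(FeS) = 3.0398 mol.
Mass of FeS = 3.0398 × 87.91 = 267.23 g.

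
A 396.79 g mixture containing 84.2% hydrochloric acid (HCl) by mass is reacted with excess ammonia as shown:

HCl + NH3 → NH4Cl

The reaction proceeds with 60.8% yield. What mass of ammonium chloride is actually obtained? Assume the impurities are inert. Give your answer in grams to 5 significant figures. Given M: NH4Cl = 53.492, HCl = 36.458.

298.04 g

Pure HCl available = 396.79 g × 0.842 = 334.097 g.
n(HCl) = 334.097 g / 36.458 g/mol = 9.16389 mol.
From the equation the HCl:NH4Cl mole ratio is 1:1, so n(NH4Cl) = 9.16389 × 1/1 = 9.16389 mol.
Mass of NH4Cl = 9.16389 mol × 53.492 g/mol = 490.195 g.
Actual mass collected = 490.195 g × 0.608 = 298.039 g.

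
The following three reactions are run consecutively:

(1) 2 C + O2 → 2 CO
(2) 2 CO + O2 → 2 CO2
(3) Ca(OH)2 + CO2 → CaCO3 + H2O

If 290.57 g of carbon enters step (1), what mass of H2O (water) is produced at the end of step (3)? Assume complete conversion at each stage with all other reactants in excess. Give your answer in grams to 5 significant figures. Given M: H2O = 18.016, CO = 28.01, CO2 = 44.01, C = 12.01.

n(C) = 290.57 / 12.01 = 24.1940 mol.
Reaction (1): C→CO ratio 2:2 ⇒ n(CO) = 24.1940 mol.
Reaction (2): CO→CO2 ratio 2:2 ⇒ n(CO2) = 24.1940 mol.
Reaction (3): CO2→H2O ratio 1:1 ⇒ n(H2O) = 24.1940 mol.
Mass of H2O = 24.1940 × 18.016 = 435.879 g.

435.88 g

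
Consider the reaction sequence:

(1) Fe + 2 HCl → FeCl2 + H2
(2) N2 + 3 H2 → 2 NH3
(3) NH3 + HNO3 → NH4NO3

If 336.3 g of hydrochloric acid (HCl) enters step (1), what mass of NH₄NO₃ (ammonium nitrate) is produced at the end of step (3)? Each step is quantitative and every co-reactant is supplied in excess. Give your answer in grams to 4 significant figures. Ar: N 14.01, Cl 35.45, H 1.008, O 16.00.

M(HCl) = 1.008 + 35.45 = 36.458 g/mol.
M(NH4NO3) = 2(14.01) + 4(1.008) + 3(16.00) = 80.052 g/mol.
n(HCl) = 336.3 / 36.458 = 9.2243 mol.
Reaction (1): HCl→H2 ratio 2:1 ⇒ n(H2) = 4.6122 mol.
Reaction (2): H2→NH3 ratio 3:2 ⇒ n(NH3) = 3.0748 mol.
Reaction (3): NH3→NH4NO3 ratio 1:1 ⇒ n(NH4NO3) = 3.0748 mol.
Mass of NH4NO3 = 3.0748 × 80.052 = 246.14 g.

246.1 g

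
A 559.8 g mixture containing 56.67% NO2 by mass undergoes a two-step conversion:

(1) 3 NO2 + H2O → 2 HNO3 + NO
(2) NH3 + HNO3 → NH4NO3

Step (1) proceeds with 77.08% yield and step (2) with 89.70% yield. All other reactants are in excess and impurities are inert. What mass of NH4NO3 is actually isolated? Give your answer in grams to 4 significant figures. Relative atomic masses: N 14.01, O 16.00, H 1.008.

Pure NO2 = 559.8 × 0.5667 = 317.24 g.
M(NO2) = 14.01 + 2(16.00) = 46.01 g/mol.
M(NH4NO3) = 2(14.01) + 4(1.008) + 3(16.00) = 80.052 g/mol.
n(NO2) = 317.24 / 46.01 = 6.8950 mol.
Step 1 (NO2:HNO3 = 3:2): theoretical n(HNO3) = 4.5967 mol; at 77.08% yield, n(HNO3) = 3.5431 mol.
Step 2 (HNO3:NH4NO3 = 1:1): theoretical n(NH4NO3) = 3.5431 mol, so theoretical mass = 3.5431 × 80.052 = 283.63 g.
At 89.70% yield, actual mass of NH4NO3 = 283.63 × 0.8970 = 254.42 g.

254.4 g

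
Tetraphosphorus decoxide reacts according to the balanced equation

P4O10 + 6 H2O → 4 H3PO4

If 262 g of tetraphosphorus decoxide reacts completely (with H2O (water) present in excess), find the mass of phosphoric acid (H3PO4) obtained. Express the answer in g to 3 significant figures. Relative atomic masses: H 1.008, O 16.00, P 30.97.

M(P4O10) = 4(30.97) + 10(16.00) = 283.88 g/mol.
M(H3PO4) = 3(1.008) + 30.97 + 4(16.00) = 97.994 g/mol.
n(P4O10) = 262.0 g / 283.88 g/mol = 0.9229 mol.
From the equation the P4O10:H3PO4 mole ratio is 1:4, so n(H3PO4) = 0.9229 × 4/1 = 3.692 mol.
Mass of H3PO4 = 3.692 mol × 97.994 g/mol = 361.8 g.

362 g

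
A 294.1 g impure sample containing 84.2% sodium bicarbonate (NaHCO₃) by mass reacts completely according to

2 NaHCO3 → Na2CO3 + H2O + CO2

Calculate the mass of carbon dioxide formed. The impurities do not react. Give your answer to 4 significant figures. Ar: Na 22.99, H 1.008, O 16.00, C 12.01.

64.86 g

Mass of pure NaHCO3 = 294.1 g × 0.842 = 247.63 g.
M(NaHCO3) = 22.99 + 1.008 + 12.01 + 3(16.00) = 84.008 g/mol.
M(CO2) = 12.01 + 2(16.00) = 44.01 g/mol.
n(NaHCO3) = 247.63 g / 84.008 g/mol = 2.9477 mol.
From the equation the NaHCO3:CO2 mole ratio is 2:1, so n(CO2) = 2.9477 × 1/2 = 1.4739 mol.
Mass of CO2 = 1.4739 mol × 44.01 g/mol = 64.865 g.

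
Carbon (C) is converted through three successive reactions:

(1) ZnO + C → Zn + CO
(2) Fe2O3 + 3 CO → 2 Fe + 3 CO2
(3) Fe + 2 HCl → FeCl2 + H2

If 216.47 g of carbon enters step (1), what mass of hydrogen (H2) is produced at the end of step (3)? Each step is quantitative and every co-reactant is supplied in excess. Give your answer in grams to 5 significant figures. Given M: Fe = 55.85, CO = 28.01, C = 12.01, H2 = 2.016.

n(C) = 216.47 / 12.01 = 18.0241 mol.
Reaction (1): C→CO ratio 1:1 ⇒ n(CO) = 18.0241 mol.
Reaction (2): CO→Fe ratio 3:2 ⇒ n(Fe) = 12.0161 mol.
Reaction (3): Fe→H2 ratio 1:1 ⇒ n(H2) = 12.0161 mol.
Mass of H2 = 12.0161 × 2.016 = 24.2245 g.

24.224 g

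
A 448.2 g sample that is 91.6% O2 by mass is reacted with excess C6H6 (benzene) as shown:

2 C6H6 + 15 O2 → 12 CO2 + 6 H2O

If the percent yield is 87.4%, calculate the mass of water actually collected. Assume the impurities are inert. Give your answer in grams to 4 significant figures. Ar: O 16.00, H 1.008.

80.81 g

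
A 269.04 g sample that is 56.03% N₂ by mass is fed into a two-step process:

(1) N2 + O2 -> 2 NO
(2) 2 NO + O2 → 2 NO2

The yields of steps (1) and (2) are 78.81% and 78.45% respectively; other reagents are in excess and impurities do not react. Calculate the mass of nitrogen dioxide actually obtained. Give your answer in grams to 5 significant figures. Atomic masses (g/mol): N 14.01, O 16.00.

306.07 g

Pure N2 = 269.04 × 0.5603 = 150.743 g.
M(N2) = 2(14.01) = 28.02 g/mol.
M(NO2) = 14.01 + 2(16.00) = 46.01 g/mol.
n(N2) = 150.743 / 28.02 = 5.37984 mol.
Step 1 (N2:NO = 1:2): theoretical n(NO) = 10.7597 mol; at 78.81% yield, n(NO) = 8.47970 mol.
Step 2 (NO:NO2 = 2:2): theoretical n(NO2) = 8.47970 mol, so theoretical mass = 8.47970 × 46.01 = 390.151 g.
At 78.45% yield, actual mass of NO2 = 390.151 × 0.7845 = 306.074 g.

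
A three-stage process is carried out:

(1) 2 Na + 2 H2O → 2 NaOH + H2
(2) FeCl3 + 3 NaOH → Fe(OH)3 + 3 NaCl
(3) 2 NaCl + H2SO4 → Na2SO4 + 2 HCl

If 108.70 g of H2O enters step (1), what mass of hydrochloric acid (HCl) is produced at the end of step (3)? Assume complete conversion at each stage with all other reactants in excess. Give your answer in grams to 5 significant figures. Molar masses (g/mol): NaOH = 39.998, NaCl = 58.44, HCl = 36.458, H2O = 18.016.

n(H2O) = 108.70 / 18.016 = 6.03353 mol.
Reaction (1): H2O→NaOH ratio 2:2 ⇒ n(NaOH) = 6.03353 mol.
Reaction (2): NaOH→NaCl ratio 3:3 ⇒ n(NaCl) = 6.03353 mol.
Reaction (3): NaCl→HCl ratio 2:2 ⇒ n(HCl) = 6.03353 mol.
Mass of HCl = 6.03353 × 36.458 = 219.970 g.

219.97 g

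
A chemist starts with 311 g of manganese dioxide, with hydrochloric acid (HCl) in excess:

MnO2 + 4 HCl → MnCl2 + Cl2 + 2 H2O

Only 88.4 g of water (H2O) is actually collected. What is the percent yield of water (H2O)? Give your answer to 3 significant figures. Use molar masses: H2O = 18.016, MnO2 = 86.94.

68.6 %

n(MnO2) = 311.0 g / 86.94 g/mol = 3.577 mol.
From the equation the MnO2:H2O mole ratio is 1:2, so n(H2O) = 3.577 × 2/1 = 7.154 mol.
Mass of H2O = 7.154 mol × 18.016 g/mol = 128.9 g.
This is the theoretical yield. Percent yield = 88.4 g / 128.9 g × 100% = 68.58%.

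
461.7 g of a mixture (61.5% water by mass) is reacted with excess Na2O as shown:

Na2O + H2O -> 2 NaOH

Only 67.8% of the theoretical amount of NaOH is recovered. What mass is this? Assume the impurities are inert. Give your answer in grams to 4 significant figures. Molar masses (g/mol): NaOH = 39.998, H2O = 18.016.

Pure H2O available = 461.7 g × 0.615 = 283.95 g.
n(H2O) = 283.95 g / 18.016 g/mol = 15.761 mol.
From the equation the H2O:NaOH mole ratio is 1:2, so n(NaOH) = 15.761 × 2/1 = 31.521 mol.
Mass of NaOH = 31.521 mol × 39.998 g/mol = 1260.8 g.
Actual mass collected = 1260.8 g × 0.678 = 854.82 g.

854.8 g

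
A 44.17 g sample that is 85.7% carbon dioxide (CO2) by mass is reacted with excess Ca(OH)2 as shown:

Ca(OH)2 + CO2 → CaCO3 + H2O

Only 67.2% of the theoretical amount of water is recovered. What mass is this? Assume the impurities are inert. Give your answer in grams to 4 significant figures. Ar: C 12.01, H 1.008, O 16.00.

10.41 g

Pure CO2 available = 44.17 g × 0.857 = 37.854 g.
M(CO2) = 12.01 + 2(16.00) = 44.01 g/mol.
M(H2O) = 2(1.008) + 16.00 = 18.016 g/mol.
n(CO2) = 37.854 g / 44.01 g/mol = 0.86012 mol.
From the equation the CO2:H2O mole ratio is 1:1, so n(H2O) = 0.86012 × 1/1 = 0.86012 mol.
Mass of H2O = 0.86012 mol × 18.016 g/mol = 15.496 g.
Actual mass collected = 15.496 g × 0.672 = 10.413 g.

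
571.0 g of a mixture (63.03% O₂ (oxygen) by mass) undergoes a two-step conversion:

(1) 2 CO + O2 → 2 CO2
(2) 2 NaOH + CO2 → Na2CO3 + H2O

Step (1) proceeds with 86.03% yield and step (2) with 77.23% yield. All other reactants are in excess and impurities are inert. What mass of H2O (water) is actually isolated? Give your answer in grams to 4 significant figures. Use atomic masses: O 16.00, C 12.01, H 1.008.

269.3 g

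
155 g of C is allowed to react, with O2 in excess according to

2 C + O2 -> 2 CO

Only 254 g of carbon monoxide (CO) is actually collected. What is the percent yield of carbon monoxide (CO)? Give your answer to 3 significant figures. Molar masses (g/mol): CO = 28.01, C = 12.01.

70.3 %

n(C) = 155.0 g / 12.01 g/mol = 12.91 mol.
From the equation the C:CO mole ratio is 2:2, so n(CO) = 12.91 × 2/2 = 12.91 mol.
Mass of CO = 12.91 mol × 28.01 g/mol = 361.5 g.
This is the theoretical yield. Percent yield = 254 g / 361.5 g × 100% = 70.26%.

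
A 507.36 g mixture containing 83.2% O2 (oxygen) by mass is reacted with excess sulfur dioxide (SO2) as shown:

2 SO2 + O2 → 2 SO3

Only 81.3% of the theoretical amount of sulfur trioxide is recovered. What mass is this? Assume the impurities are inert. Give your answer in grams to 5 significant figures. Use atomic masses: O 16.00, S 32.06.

1717.2 g

Pure O2 available = 507.36 g × 0.832 = 422.124 g.
M(O2) = 2(16.00) = 32.00 g/mol.
M(SO3) = 32.06 + 3(16.00) = 80.06 g/mol.
n(O2) = 422.124 g / 32.00 g/mol = 13.1914 mol.
From the equation the O2:SO3 mole ratio is 1:2, so n(SO3) = 13.1914 × 2/1 = 26.3827 mol.
Mass of SO3 = 26.3827 mol × 80.06 g/mol = 2112.20 g.
Actual mass collected = 2112.20 g × 0.813 = 1717.22 g.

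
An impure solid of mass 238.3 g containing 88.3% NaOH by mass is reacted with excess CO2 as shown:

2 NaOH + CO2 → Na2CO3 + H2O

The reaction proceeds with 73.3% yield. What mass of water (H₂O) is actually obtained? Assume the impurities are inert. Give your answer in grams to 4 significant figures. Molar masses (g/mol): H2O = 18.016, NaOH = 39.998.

34.74 g

Pure NaOH available = 238.3 g × 0.883 = 210.42 g.
n(NaOH) = 210.42 g / 39.998 g/mol = 5.2607 mol.
From the equation the NaOH:H2O mole ratio is 2:1, so n(H2O) = 5.2607 × 1/2 = 2.6304 mol.
Mass of H2O = 2.6304 mol × 18.016 g/mol = 47.389 g.
Actual mass collected = 47.389 g × 0.733 = 34.736 g.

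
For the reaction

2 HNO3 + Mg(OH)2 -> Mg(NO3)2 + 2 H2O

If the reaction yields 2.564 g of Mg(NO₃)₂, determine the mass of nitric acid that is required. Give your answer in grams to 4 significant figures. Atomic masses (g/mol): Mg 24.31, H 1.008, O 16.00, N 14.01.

2.179 g

M(Mg(NO3)2) = 24.31 + 2(14.01) + 6(16.00) = 148.33 g/mol.
M(HNO3) = 1.008 + 14.01 + 3(16.00) = 63.018 g/mol.
n(Mg(NO3)2) = 2.5640 g / 148.33 g/mol = 0.017286 mol.
From the equation the Mg(NO3)2:HNO3 mole ratio is 1:2, so n(HNO3) = 0.017286 × 2/1 = 0.034572 mol.
Mass of HNO3 = 0.034572 mol × 63.018 g/mol = 2.1786 g.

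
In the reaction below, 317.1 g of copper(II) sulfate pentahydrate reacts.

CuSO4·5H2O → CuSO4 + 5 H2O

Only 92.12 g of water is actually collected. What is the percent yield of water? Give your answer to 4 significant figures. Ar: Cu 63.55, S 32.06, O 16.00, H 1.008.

M(CuSO4·5H2O) = 63.55 + 32.06 + 9(16.00) + 10(1.008) = 249.69 g/mol.
M(H2O) = 2(1.008) + 16.00 = 18.016 g/mol.
n(CuSO4·5H2O) = 317.10 g / 249.69 g/mol = 1.2700 mol.
From the equation the CuSO4·5H2O:H2O mole ratio is 1:5, so n(H2O) = 1.2700 × 5/1 = 6.3499 mol.
Mass of H2O = 6.3499 mol × 18.016 g/mol = 114.40 g.
This is the theoretical yield. Percent yield = 92.12 g / 114.40 g × 100% = 80.525%.

80.52 %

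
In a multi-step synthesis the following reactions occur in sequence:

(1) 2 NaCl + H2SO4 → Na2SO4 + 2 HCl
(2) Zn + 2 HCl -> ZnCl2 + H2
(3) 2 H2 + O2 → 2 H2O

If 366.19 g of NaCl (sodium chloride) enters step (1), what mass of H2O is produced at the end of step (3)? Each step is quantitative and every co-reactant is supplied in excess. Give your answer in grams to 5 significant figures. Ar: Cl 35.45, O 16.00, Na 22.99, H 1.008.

M(NaCl) = 22.99 + 35.45 = 58.44 g/mol.
M(H2O) = 2(1.008) + 16.00 = 18.016 g/mol.
n(NaCl) = 366.19 / 58.44 = 6.26608 mol.
Reaction (1): NaCl→HCl ratio 2:2 ⇒ n(HCl) = 6.26608 mol.
Reaction (2): HCl→H2 ratio 2:1 ⇒ n(H2) = 3.13304 mol.
Reaction (3): H2→H2O ratio 2:2 ⇒ n(H2O) = 3.13304 mol.
Mass of H2O = 3.13304 × 18.016 = 56.4449 g.

56.445 g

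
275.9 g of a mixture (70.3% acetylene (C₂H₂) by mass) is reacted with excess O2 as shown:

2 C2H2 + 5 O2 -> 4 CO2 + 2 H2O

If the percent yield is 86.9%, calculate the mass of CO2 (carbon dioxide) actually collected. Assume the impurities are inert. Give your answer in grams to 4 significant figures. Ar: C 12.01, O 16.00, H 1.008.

Pure C2H2 available = 275.9 g × 0.703 = 193.96 g.
M(C2H2) = 2(12.01) + 2(1.008) = 26.036 g/mol.
M(CO2) = 12.01 + 2(16.00) = 44.01 g/mol.
n(C2H2) = 193.96 g / 26.036 g/mol = 7.4496 mol.
From the equation the C2H2:CO2 mole ratio is 2:4, so n(CO2) = 7.4496 × 4/2 = 14.899 mol.
Mass of CO2 = 14.899 mol × 44.01 g/mol = 655.71 g.
Actual mass collected = 655.71 g × 0.869 = 569.82 g.

569.8 g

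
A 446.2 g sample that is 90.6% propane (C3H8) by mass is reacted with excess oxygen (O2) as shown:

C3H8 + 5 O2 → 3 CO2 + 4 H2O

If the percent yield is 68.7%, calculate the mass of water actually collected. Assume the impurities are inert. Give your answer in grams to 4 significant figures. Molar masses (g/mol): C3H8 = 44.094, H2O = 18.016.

453.9 g

Pure C3H8 available = 446.2 g × 0.906 = 404.26 g.
n(C3H8) = 404.26 g / 44.094 g/mol = 9.1681 mol.
From the equation the C3H8:H2O mole ratio is 1:4, so n(H2O) = 9.1681 × 4/1 = 36.672 mol.
Mass of H2O = 36.672 mol × 18.016 g/mol = 660.69 g.
Actual mass collected = 660.69 g × 0.687 = 453.89 g.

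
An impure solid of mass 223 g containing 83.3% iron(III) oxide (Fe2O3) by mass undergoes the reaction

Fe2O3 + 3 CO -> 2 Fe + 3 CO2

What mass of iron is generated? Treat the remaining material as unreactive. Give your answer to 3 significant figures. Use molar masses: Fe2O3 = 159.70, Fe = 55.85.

Mass of pure Fe2O3 = 223 g × 0.833 = 185.8 g.
n(Fe2O3) = 185.8 g / 159.70 g/mol = 1.163 mol.
From the equation the Fe2O3:Fe mole ratio is 1:2, so n(Fe) = 1.163 × 2/1 = 2.326 mol.
Mass of Fe = 2.326 mol × 55.85 g/mol = 129.9 g.

130 g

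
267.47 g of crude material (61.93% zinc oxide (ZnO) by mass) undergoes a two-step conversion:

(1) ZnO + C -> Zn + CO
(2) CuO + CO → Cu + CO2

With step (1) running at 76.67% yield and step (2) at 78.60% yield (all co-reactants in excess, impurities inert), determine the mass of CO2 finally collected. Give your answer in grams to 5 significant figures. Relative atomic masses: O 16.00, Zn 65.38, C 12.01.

53.983 g

Pure ZnO = 267.47 × 0.6193 = 165.644 g.
M(ZnO) = 65.38 + 16.00 = 81.38 g/mol.
M(CO2) = 12.01 + 2(16.00) = 44.01 g/mol.
n(ZnO) = 165.644 / 81.38 = 2.03544 mol.
Step 1 (ZnO:CO = 1:1): theoretical n(CO) = 2.03544 mol; at 76.67% yield, n(CO) = 1.56057 mol.
Step 2 (CO:CO2 = 1:1): theoretical n(CO2) = 1.56057 mol, so theoretical mass = 1.56057 × 44.01 = 68.6808 g.
At 78.60% yield, actual mass of CO2 = 68.6808 × 0.7860 = 53.9831 g.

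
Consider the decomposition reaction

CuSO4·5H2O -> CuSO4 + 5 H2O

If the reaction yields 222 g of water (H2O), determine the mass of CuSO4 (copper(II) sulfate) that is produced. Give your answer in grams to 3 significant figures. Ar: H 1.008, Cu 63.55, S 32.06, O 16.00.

M(H2O) = 2(1.008) + 16.00 = 18.016 g/mol.
M(CuSO4) = 63.55 + 32.06 + 4(16.00) = 159.61 g/mol.
n(H2O) = 222.0 g / 18.016 g/mol = 12.32 mol.
From the equation the H2O:CuSO4 mole ratio is 5:1, so n(CuSO4) = 12.32 × 1/5 = 2.464 mol.
Mass of CuSO4 = 2.464 mol × 159.61 g/mol = 393.4 g.

393 g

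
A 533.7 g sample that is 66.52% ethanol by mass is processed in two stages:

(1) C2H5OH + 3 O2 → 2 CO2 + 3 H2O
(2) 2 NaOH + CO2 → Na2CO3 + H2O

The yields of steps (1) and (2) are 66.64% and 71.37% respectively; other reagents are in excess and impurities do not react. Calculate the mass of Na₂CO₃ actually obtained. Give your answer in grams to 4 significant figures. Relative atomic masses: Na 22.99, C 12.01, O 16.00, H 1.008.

777.0 g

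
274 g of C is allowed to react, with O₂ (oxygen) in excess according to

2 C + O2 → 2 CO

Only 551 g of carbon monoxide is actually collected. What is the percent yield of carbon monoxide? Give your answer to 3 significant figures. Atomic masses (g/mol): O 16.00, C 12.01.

M(C) = 12.01 g/mol.
M(CO) = 12.01 + 16.00 = 28.01 g/mol.
n(C) = 274.0 g / 12.01 g/mol = 22.81 mol.
From the equation the C:CO mole ratio is 2:2, so n(CO) = 22.81 × 2/2 = 22.81 mol.
Mass of CO = 22.81 mol × 28.01 g/mol = 639.0 g.
This is the theoretical yield. Percent yield = 551 g / 639.0 g × 100% = 86.22%.

86.2 %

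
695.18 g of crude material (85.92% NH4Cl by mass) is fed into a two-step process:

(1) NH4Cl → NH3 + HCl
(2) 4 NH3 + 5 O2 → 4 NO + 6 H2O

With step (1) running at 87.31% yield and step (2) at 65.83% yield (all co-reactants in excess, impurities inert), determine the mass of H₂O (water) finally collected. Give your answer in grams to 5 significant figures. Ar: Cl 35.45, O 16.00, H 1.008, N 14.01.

Pure NH4Cl = 695.18 × 0.8592 = 597.299 g.
M(NH4Cl) = 14.01 + 4(1.008) + 35.45 = 53.492 g/mol.
M(H2O) = 2(1.008) + 16.00 = 18.016 g/mol.
n(NH4Cl) = 597.299 / 53.492 = 11.1661 mol.
Step 1 (NH4Cl:NH3 = 1:1): theoretical n(NH3) = 11.1661 mol; at 87.31% yield, n(NH3) = 9.74915 mol.
Step 2 (NH3:H2O = 4:6): theoretical n(H2O) = 14.6237 mol, so theoretical mass = 14.6237 × 18.016 = 263.461 g.
At 65.83% yield, actual mass of H2O = 263.461 × 0.6583 = 173.436 g.

173.44 g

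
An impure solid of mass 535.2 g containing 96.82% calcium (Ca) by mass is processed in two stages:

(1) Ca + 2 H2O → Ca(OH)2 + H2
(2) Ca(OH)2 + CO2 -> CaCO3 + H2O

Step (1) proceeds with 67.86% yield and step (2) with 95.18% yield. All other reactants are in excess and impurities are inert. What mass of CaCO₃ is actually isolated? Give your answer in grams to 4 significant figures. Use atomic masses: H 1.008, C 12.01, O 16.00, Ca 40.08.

Pure Ca = 535.2 × 0.9682 = 518.18 g.
M(Ca) = 40.08 g/mol.
M(CaCO3) = 40.08 + 12.01 + 3(16.00) = 100.09 g/mol.
n(Ca) = 518.18 / 40.08 = 12.929 mol.
Step 1 (Ca:Ca(OH)2 = 1:1): theoretical n(Ca(OH)2) = 12.929 mol; at 67.86% yield, n(Ca(OH)2) = 8.7734 mol.
Step 2 (Ca(OH)2:CaCO3 = 1:1): theoretical n(CaCO3) = 8.7734 mol, so theoretical mass = 8.7734 × 100.09 = 878.13 g.
At 95.18% yield, actual mass of CaCO3 = 878.13 × 0.9518 = 835.80 g.

835.8 g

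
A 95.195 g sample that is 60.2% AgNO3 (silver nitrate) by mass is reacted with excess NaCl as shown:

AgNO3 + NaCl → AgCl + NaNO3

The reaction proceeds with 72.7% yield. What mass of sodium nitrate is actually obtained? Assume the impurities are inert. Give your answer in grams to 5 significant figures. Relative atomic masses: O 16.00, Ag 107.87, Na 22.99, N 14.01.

Pure AgNO3 available = 95.195 g × 0.602 = 57.3074 g.
M(AgNO3) = 107.87 + 14.01 + 3(16.00) = 169.88 g/mol.
M(NaNO3) = 22.99 + 14.01 + 3(16.00) = 85.00 g/mol.
n(AgNO3) = 57.3074 g / 169.88 g/mol = 0.337340 mol.
From the equation the AgNO3:NaNO3 mole ratio is 1:1, so n(NaNO3) = 0.337340 × 1/1 = 0.337340 mol.
Mass of NaNO3 = 0.337340 mol × 85.00 g/mol = 28.6739 g.
Actual mass collected = 28.6739 g × 0.727 = 20.8460 g.

20.846 g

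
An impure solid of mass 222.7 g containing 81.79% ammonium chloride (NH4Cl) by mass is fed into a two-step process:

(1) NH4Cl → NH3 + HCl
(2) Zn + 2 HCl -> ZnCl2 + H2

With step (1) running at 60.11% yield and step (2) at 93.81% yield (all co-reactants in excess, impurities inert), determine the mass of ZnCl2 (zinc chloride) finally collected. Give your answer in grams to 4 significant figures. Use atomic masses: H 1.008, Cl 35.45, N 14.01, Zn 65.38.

130.8 g

Pure NH4Cl = 222.7 × 0.8179 = 182.15 g.
M(NH4Cl) = 14.01 + 4(1.008) + 35.45 = 53.492 g/mol.
M(ZnCl2) = 65.38 + 2(35.45) = 136.28 g/mol.
n(NH4Cl) = 182.15 / 53.492 = 3.4051 mol.
Step 1 (NH4Cl:HCl = 1:1): theoretical n(HCl) = 3.4051 mol; at 60.11% yield, n(HCl) = 2.0468 mol.
Step 2 (HCl:ZnCl2 = 2:1): theoretical n(ZnCl2) = 1.0234 mol, so theoretical mass = 1.0234 × 136.28 = 139.47 g.
At 93.81% yield, actual mass of ZnCl2 = 139.47 × 0.9381 = 130.84 g.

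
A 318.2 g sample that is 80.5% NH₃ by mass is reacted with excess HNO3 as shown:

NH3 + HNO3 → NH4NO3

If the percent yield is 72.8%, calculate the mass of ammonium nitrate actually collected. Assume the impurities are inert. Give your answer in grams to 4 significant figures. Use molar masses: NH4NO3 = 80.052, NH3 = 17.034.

Pure NH3 available = 318.2 g × 0.805 = 256.15 g.
n(NH3) = 256.15 g / 17.034 g/mol = 15.038 mol.
From the equation the NH3:NH4NO3 mole ratio is 1:1, so n(NH4NO3) = 15.038 × 1/1 = 15.038 mol.
Mass of NH4NO3 = 15.038 mol × 80.052 g/mol = 1203.8 g.
Actual mass collected = 1203.8 g × 0.728 = 876.36 g.

876.4 g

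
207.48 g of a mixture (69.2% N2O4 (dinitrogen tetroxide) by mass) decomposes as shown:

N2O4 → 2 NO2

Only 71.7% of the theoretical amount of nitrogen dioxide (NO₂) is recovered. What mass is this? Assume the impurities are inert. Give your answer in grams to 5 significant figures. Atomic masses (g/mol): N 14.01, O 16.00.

Pure N2O4 available = 207.48 g × 0.692 = 143.576 g.
M(N2O4) = 2(14.01) + 4(16.00) = 92.02 g/mol.
M(NO2) = 14.01 + 2(16.00) = 46.01 g/mol.
n(N2O4) = 143.576 g / 92.02 g/mol = 1.56027 mol.
From the equation the N2O4:NO2 mole ratio is 1:2, so n(NO2) = 1.56027 × 2/1 = 3.12054 mol.
Mass of NO2 = 3.12054 mol × 46.01 g/mol = 143.576 g.
Actual mass collected = 143.576 g × 0.717 = 102.944 g.

102.94 g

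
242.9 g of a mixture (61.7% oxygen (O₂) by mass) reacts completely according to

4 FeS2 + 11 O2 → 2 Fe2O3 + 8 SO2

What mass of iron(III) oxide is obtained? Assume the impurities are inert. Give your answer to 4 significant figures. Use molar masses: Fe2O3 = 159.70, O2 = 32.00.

Mass of pure O2 = 242.9 g × 0.617 = 149.87 g.
n(O2) = 149.87 g / 32.00 g/mol = 4.6834 mol.
From the equation the O2:Fe2O3 mole ratio is 11:2, so n(Fe2O3) = 4.6834 × 2/11 = 0.85153 mol.
Mass of Fe2O3 = 0.85153 mol × 159.70 g/mol = 135.99 g.

136.0 g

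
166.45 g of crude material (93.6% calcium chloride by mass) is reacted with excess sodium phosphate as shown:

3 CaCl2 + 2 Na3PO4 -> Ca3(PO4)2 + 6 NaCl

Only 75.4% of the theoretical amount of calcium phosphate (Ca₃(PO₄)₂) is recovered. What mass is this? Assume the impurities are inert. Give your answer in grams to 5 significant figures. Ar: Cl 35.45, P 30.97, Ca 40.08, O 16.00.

Pure CaCl2 available = 166.45 g × 0.936 = 155.797 g.
M(CaCl2) = 40.08 + 2(35.45) = 110.98 g/mol.
M(Ca3(PO4)2) = 3(40.08) + 2(30.97) + 8(16.00) = 310.18 g/mol.
n(CaCl2) = 155.797 g / 110.98 g/mol = 1.40383 mol.
From the equation the CaCl2:Ca3(PO4)2 mole ratio is 3:1, so n(Ca3(PO4)2) = 1.40383 × 1/3 = 0.467944 mol.
Mass of Ca3(PO4)2 = 0.467944 mol × 310.18 g/mol = 145.147 g.
Actual mass collected = 145.147 g × 0.754 = 109.441 g.

109.44 g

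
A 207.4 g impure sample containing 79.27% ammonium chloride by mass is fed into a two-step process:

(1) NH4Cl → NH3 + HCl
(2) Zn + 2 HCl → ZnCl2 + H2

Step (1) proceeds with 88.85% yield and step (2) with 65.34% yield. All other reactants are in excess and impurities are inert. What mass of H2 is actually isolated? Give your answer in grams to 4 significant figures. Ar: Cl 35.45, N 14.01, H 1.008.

Pure NH4Cl = 207.4 × 0.7927 = 164.41 g.
M(NH4Cl) = 14.01 + 4(1.008) + 35.45 = 53.492 g/mol.
M(H2) = 2(1.008) = 2.016 g/mol.
n(NH4Cl) = 164.41 / 53.492 = 3.0735 mol.
Step 1 (NH4Cl:HCl = 1:1): theoretical n(HCl) = 3.0735 mol; at 88.85% yield, n(HCl) = 2.7308 mol.
Step 2 (HCl:H2 = 2:1): theoretical n(H2) = 1.3654 mol, so theoretical mass = 1.3654 × 2.016 = 2.7526 g.
At 65.34% yield, actual mass of H2 = 2.7526 × 0.6534 = 1.7986 g.

1.799 g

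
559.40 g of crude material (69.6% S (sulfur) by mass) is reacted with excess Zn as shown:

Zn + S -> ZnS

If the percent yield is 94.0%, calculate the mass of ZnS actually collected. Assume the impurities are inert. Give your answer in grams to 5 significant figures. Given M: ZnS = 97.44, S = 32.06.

Pure S available = 559.40 g × 0.696 = 389.342 g.
n(S) = 389.342 g / 32.06 g/mol = 12.1442 mol.
From the equation the S:ZnS mole ratio is 1:1, so n(ZnS) = 12.1442 × 1/1 = 12.1442 mol.
Mass of ZnS = 12.1442 mol × 97.44 g/mol = 1183.33 g.
Actual mass collected = 1183.33 g × 0.940 = 1112.33 g.

1112.3 g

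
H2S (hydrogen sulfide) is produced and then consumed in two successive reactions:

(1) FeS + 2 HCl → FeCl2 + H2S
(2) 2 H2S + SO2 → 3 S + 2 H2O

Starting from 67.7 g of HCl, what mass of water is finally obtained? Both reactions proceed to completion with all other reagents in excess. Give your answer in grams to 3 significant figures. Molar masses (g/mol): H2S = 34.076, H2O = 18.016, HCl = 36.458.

n(HCl) = 67.70 / 36.458 = 1.857 mol.
Step 1 gives a 2:1 ratio of HCl to H2S, so n(H2S) = 0.9285 mol.
In step 2 the H2S:H2O ratio is 2:2, so n(H2O) = 0.9285 mol.
Mass of H2O = 0.9285 × 18.016 = 16.73 g.

16.7 g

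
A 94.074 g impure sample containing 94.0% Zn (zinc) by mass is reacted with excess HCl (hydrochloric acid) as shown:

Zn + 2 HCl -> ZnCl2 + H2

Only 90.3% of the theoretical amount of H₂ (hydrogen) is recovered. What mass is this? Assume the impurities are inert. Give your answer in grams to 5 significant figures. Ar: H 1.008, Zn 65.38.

2.4622 g

Pure Zn available = 94.074 g × 0.940 = 88.4296 g.
M(Zn) = 65.38 g/mol.
M(H2) = 2(1.008) = 2.016 g/mol.
n(Zn) = 88.4296 g / 65.38 g/mol = 1.35255 mol.
From the equation the Zn:H2 mole ratio is 1:1, so n(H2) = 1.35255 × 1/1 = 1.35255 mol.
Mass of H2 = 1.35255 mol × 2.016 g/mol = 2.72674 g.
Actual mass collected = 2.72674 g × 0.903 = 2.46224 g.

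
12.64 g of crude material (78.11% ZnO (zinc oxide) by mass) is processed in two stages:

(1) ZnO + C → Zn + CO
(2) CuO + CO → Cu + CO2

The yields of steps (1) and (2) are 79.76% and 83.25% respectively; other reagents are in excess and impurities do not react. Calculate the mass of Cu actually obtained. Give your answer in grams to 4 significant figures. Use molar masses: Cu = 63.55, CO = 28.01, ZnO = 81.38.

Pure ZnO = 12.64 × 0.7811 = 9.8731 g.
n(ZnO) = 9.8731 / 81.38 = 0.12132 mol.
Step 1 (ZnO:CO = 1:1): theoretical n(CO) = 0.12132 mol; at 79.76% yield, n(CO) = 0.096766 mol.
Step 2 (CO:Cu = 1:1): theoretical n(Cu) = 0.096766 mol, so theoretical mass = 0.096766 × 63.55 = 6.1495 g.
At 83.25% yield, actual mass of Cu = 6.1495 × 0.8325 = 5.1194 g.

5.119 g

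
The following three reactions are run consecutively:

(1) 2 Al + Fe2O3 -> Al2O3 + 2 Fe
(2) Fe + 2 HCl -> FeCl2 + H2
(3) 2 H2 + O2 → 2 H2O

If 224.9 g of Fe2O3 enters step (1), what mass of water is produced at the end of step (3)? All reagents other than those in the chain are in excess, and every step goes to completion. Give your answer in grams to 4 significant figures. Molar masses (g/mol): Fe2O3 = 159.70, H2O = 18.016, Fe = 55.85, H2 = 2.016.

50.74 g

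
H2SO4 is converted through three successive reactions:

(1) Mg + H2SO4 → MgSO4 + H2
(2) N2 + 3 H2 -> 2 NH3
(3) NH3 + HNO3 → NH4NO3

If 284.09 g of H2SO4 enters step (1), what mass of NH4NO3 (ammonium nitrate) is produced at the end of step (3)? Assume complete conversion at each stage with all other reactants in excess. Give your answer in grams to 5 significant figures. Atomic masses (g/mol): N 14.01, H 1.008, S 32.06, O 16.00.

M(H2SO4) = 2(1.008) + 32.06 + 4(16.00) = 98.076 g/mol.
M(NH4NO3) = 2(14.01) + 4(1.008) + 3(16.00) = 80.052 g/mol.
n(H2SO4) = 284.09 / 98.076 = 2.89663 mol.
Reaction (1): H2SO4→H2 ratio 1:1 ⇒ n(H2) = 2.89663 mol.
Reaction (2): H2→NH3 ratio 3:2 ⇒ n(NH3) = 1.93109 mol.
Reaction (3): NH3→NH4NO3 ratio 1:1 ⇒ n(NH4NO3) = 1.93109 mol.
Mass of NH4NO3 = 1.93109 × 80.052 = 154.587 g.

154.59 g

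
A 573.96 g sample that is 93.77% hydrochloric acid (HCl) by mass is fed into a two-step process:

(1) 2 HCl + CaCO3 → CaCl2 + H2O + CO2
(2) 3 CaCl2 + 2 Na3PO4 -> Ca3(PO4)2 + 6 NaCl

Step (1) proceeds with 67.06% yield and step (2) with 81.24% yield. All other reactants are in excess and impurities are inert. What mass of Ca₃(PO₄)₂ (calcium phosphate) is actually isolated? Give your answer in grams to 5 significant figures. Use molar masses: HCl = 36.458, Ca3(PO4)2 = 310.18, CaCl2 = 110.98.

415.77 g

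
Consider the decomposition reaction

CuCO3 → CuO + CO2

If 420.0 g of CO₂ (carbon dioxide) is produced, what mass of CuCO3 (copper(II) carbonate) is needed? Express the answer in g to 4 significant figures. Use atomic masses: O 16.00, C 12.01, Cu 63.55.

1179 g

M(CO2) = 12.01 + 2(16.00) = 44.01 g/mol.
M(CuCO3) = 63.55 + 12.01 + 3(16.00) = 123.56 g/mol.
n(CO2) = 420.00 g / 44.01 g/mol = 9.5433 mol.
From the equation the CO2:CuCO3 mole ratio is 1:1, so n(CuCO3) = 9.5433 × 1/1 = 9.5433 mol.
Mass of CuCO3 = 9.5433 mol × 123.56 g/mol = 1179.2 g.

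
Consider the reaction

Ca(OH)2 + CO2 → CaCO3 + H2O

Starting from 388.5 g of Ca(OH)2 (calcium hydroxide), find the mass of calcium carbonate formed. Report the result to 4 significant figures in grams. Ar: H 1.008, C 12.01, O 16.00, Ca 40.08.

M(Ca(OH)2) = 40.08 + 2(16.00) + 2(1.008) = 74.096 g/mol.
M(CaCO3) = 40.08 + 12.01 + 3(16.00) = 100.09 g/mol.
n(Ca(OH)2) = 388.50 g / 74.096 g/mol = 5.2432 mol.
From the equation the Ca(OH)2:CaCO3 mole ratio is 1:1, so n(CaCO3) = 5.2432 × 1/1 = 5.2432 mol.
Mass of CaCO3 = 5.2432 mol × 100.09 g/mol = 524.79 g.

524.8 g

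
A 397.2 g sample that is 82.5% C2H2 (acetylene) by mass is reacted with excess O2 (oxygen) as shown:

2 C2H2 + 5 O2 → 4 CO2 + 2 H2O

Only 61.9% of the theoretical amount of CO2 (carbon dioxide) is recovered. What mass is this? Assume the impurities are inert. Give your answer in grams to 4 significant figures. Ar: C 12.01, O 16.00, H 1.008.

685.7 g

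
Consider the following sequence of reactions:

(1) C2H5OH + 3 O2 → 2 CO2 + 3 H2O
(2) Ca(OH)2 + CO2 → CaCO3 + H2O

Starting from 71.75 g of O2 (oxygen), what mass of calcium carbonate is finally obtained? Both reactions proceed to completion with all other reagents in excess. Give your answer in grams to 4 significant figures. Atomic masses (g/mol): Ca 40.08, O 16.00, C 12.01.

M(O2) = 2(16.00) = 32.00 g/mol.
M(CaCO3) = 40.08 + 12.01 + 3(16.00) = 100.09 g/mol.
n(O2) = 71.750 / 32.00 = 2.2422 mol.
Step 1 gives a 3:2 ratio of O2 to CO2, so n(CO2) = 1.4948 mol.
In step 2 the CO2:CaCO3 ratio is 1:1, so n(CaCO3) = 1.4948 mol.
Mass of CaCO3 = 1.4948 × 100.09 = 149.61 g.

149.6 g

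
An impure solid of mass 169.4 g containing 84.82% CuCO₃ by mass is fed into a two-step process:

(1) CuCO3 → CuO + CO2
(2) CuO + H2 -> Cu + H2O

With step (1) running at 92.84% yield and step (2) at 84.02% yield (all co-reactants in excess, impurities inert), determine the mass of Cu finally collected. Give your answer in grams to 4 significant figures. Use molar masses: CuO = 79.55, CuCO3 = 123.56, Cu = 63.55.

57.65 g

Pure CuCO3 = 169.4 × 0.8482 = 143.69 g.
n(CuCO3) = 143.69 / 123.56 = 1.1629 mol.
Step 1 (CuCO3:CuO = 1:1): theoretical n(CuO) = 1.1629 mol; at 92.84% yield, n(CuO) = 1.0796 mol.
Step 2 (CuO:Cu = 1:1): theoretical n(Cu) = 1.0796 mol, so theoretical mass = 1.0796 × 63.55 = 68.610 g.
At 84.02% yield, actual mass of Cu = 68.610 × 0.8402 = 57.646 g.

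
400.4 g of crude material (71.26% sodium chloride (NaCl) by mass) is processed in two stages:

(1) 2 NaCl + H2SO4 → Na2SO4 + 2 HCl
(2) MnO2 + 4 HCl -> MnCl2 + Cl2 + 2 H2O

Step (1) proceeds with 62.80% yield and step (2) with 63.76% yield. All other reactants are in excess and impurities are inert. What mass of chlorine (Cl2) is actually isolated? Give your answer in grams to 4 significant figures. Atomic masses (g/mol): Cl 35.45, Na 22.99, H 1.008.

34.65 g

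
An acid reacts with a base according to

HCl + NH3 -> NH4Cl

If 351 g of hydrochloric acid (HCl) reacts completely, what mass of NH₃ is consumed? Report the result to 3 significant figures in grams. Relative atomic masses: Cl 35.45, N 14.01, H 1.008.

M(HCl) = 1.008 + 35.45 = 36.458 g/mol.
M(NH3) = 14.01 + 3(1.008) = 17.034 g/mol.
n(HCl) = 351.0 g / 36.458 g/mol = 9.628 mol.
From the equation the HCl:NH3 mole ratio is 1:1, so n(NH3) = 9.628 × 1/1 = 9.628 mol.
Mass of NH3 = 9.628 mol × 17.034 g/mol = 164.0 g.

164 g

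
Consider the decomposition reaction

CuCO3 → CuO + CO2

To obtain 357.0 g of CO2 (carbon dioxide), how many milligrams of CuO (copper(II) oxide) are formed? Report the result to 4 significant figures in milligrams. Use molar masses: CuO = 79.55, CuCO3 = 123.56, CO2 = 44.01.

645300 mg

n(CO2) = 357.00 g / 44.01 g/mol = 8.1118 mol.
From the equation the CO2:CuO mole ratio is 1:1, so n(CuO) = 8.1118 × 1/1 = 8.1118 mol.
Mass of CuO = 8.1118 mol × 79.55 g/mol = 645.29 g.
Converting to mg: 645.29 g = 645300 mg.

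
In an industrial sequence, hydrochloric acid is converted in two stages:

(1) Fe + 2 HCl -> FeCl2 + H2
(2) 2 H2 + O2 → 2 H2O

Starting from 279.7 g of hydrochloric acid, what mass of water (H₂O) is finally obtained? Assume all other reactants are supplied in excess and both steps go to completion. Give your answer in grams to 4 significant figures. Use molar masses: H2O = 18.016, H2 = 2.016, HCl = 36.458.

69.11 g

n(HCl) = 279.70 / 36.458 = 7.6718 mol.
Step 1 gives a 2:1 ratio of HCl to H2, so n(H2) = 3.8359 mol.
In step 2 the H2:H2O ratio is 2:2, so n(H2O) = 3.8359 mol.
Mass of H2O = 3.8359 × 18.016 = 69.108 g.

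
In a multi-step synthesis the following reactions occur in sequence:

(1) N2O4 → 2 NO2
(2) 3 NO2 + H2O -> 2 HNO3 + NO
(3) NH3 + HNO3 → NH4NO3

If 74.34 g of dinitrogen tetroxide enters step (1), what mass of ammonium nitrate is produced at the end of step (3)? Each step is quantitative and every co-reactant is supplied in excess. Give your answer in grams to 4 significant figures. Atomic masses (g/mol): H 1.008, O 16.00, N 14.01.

M(N2O4) = 2(14.01) + 4(16.00) = 92.02 g/mol.
M(NH4NO3) = 2(14.01) + 4(1.008) + 3(16.00) = 80.052 g/mol.
n(N2O4) = 74.34 / 92.02 = 0.80787 mol.
Reaction (1): N2O4→NO2 ratio 1:2 ⇒ n(NO2) = 1.6157 mol.
Reaction (2): NO2→HNO3 ratio 3:2 ⇒ n(HNO3) = 1.0772 mol.
Reaction (3): HNO3→NH4NO3 ratio 1:1 ⇒ n(NH4NO3) = 1.0772 mol.
Mass of NH4NO3 = 1.0772 × 80.052 = 86.229 g.

86.23 g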